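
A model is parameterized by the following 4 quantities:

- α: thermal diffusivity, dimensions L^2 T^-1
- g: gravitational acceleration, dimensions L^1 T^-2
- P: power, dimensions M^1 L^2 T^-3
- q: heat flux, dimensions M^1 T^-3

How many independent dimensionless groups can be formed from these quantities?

There are 4 variables and 3 base dimensions (M, L, T).
The dimension matrix has rank 3.
Independent dimensionless groups: 4 − 3 = 1.

1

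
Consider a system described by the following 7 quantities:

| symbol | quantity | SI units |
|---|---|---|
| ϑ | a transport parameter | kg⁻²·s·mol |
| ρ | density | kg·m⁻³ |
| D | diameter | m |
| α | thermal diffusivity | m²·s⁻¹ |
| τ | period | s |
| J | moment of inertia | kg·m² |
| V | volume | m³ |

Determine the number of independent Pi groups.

3

There are 7 variables and 4 base dimensions (M, L, T, N).
The dimension matrix has rank 4.
Independent dimensionless groups: 7 − 4 = 3.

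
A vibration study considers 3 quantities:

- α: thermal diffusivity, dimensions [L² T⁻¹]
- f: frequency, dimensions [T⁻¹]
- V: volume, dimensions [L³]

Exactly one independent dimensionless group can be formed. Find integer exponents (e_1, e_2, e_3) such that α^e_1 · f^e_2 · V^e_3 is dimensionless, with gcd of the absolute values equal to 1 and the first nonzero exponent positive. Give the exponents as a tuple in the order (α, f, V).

L: e_1·(2) + e_2·(0) + e_3·(3) = 0
T: e_1·(-1) + e_2·(-1) + e_3·(0) = 0
Solving this homogeneous linear system for the smallest-integer solution (first nonzero entry positive) gives (3, -3, -2).

(3, -3, -2)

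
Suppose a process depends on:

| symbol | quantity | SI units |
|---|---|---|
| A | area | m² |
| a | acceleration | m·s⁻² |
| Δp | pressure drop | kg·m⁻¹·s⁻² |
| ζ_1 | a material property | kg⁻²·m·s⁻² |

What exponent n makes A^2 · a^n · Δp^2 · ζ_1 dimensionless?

-3

Balance the L exponent: (1)·n from a, plus 2·(2) + 2·(-1) + (1) = 3 from the rest, must sum to zero.
n + 3 = 0, so n = -3.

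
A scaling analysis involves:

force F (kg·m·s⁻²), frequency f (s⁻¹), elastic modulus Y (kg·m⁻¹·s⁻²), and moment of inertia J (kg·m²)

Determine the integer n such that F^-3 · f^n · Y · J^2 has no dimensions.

Balance the T exponent: (-1)·n from f, plus −3·(-2) + (-2) + 2·(0) = 4 from the rest, must sum to zero.
−n + 4 = 0, so n = 4.

4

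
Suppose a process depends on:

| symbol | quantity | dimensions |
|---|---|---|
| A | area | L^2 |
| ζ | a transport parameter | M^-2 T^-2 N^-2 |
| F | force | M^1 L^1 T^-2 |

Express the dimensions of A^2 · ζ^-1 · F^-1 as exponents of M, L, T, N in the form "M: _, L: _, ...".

M: 1, L: 3, T: 4, N: 2

Collect each base-dimension exponent across the product:
  M: 2·(0) − (-2) − (1) = 1
  L: 2·(2) − (0) − (1) = 3
  T: 2·(0) − (-2) − (-2) = 4
  N: 2·(0) − (-2) − (0) = 2
So the dimensions are [M L³ T⁴ N²].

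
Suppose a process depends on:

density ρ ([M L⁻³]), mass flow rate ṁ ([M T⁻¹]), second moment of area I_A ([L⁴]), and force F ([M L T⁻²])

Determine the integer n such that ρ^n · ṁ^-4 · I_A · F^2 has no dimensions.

Balance the M exponent: (1)·n from ρ, plus −4·(1) + (0) + 2·(1) = -2 from the rest, must sum to zero.
n − 2 = 0, so n = 2.

2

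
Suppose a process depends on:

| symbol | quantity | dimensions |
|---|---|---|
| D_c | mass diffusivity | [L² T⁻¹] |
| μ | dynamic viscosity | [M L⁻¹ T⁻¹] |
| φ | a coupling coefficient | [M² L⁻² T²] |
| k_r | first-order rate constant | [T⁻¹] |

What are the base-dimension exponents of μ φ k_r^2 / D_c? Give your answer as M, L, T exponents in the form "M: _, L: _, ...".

Collect each base-dimension exponent across the product:
  M: −(0) + (1) + (2) + 2·(0) = 3
  L: −(2) + (-1) + (-2) + 2·(0) = -5
  T: −(-1) + (-1) + (2) + 2·(-1) = 0
So the dimensions are [M³ L⁻⁵].

M: 3, L: -5, T: 0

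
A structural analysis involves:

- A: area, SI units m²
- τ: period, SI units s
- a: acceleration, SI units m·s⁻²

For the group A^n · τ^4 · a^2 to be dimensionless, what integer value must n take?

-1

Balance the L exponent: (2)·n from A, plus 4·(0) + 2·(1) = 2 from the rest, must sum to zero.
2n + 2 = 0, so n = -1.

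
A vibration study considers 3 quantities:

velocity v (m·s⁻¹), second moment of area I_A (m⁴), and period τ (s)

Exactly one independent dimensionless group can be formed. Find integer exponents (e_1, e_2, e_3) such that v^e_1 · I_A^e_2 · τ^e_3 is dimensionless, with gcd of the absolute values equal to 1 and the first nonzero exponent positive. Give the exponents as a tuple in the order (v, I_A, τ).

L: e_1·(1) + e_2·(4) + e_3·(0) = 0
T: e_1·(-1) + e_2·(0) + e_3·(1) = 0
Solving this homogeneous linear system for the smallest-integer solution (first nonzero entry positive) gives (4, -1, 4).

(4, -1, 4)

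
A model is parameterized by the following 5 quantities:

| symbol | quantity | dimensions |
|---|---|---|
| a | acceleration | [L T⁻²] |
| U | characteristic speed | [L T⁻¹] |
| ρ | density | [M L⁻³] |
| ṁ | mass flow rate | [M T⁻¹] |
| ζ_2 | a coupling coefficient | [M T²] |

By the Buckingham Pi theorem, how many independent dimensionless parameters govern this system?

There are 5 variables and 3 base dimensions (M, L, T).
The dimension matrix has rank 3.
Independent dimensionless groups: 5 − 3 = 2.

2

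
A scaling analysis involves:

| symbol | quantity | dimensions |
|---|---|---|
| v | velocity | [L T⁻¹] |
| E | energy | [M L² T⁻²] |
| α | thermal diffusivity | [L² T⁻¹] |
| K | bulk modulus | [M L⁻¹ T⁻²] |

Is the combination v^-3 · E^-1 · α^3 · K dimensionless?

yes

Sum the exponent of each base dimension across the product:
  M: −3·[v]_M − [E]_M + 3·[α]_M + [K]_M = −3·(0) − (1) + 3·(0) + (1) = 0
  L: −3·[v]_L − [E]_L + 3·[α]_L + [K]_L = −3·(1) − (2) + 3·(2) + (-1) = 0
  T: −3·[v]_T − [E]_T + 3·[α]_T + [K]_T = −3·(-1) − (-2) + 3·(-1) + (-2) = 0
All base exponents vanish — dimensionless.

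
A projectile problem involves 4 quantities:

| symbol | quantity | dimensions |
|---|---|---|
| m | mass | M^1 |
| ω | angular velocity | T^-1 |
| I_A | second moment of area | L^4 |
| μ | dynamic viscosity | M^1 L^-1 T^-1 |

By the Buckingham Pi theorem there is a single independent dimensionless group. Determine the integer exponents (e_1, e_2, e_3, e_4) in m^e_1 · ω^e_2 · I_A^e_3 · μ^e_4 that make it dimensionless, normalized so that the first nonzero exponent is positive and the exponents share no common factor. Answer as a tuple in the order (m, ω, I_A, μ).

M: e_1·(1) + e_2·(0) + e_3·(0) + e_4·(1) = 0
L: e_1·(0) + e_2·(0) + e_3·(4) + e_4·(-1) = 0
T: e_1·(0) + e_2·(-1) + e_3·(0) + e_4·(-1) = 0
Solving this homogeneous linear system for the smallest-integer solution (first nonzero entry positive) gives (4, 4, -1, -4).

(4, 4, -1, -4)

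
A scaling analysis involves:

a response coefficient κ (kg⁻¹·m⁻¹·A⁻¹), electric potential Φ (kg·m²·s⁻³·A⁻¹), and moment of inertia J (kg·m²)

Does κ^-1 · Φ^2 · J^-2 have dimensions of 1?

no

Sum the exponent of each base dimension across the product:
  M: −[κ]_M + 2·[Φ]_M − 2·[J]_M = −(-1) + 2·(1) − 2·(1) = 1
  L: −[κ]_L + 2·[Φ]_L − 2·[J]_L = −(-1) + 2·(2) − 2·(2) = 1
  T: −[κ]_T + 2·[Φ]_T − 2·[J]_T = −(0) + 2·(-3) − 2·(0) = -6
  I: −[κ]_I + 2·[Φ]_I − 2·[J]_I = −(-1) + 2·(-1) − 2·(0) = -1
Net dimensions [M L T⁻⁶ I⁻¹] ≠ [1] — not dimensionless.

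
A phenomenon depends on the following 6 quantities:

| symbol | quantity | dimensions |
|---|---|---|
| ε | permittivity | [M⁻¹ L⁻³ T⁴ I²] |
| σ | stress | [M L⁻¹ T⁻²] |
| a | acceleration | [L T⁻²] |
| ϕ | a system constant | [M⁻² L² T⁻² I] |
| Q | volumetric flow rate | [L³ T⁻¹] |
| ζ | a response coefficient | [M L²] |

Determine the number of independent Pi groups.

2

There are 6 variables and 4 base dimensions (M, L, T, I).
The dimension matrix has rank 4.
Independent dimensionless groups: 6 − 4 = 2.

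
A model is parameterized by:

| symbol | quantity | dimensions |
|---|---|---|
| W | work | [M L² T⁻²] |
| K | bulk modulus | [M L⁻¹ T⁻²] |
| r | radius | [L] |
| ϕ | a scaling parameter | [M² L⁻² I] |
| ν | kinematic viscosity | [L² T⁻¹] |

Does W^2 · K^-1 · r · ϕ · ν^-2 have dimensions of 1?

Sum the exponent of each base dimension across the product:
  M: 2·[W]_M − [K]_M + [r]_M + [ϕ]_M − 2·[ν]_M = 2·(1) − (1) + (0) + (2) − 2·(0) = 3
  L: 2·[W]_L − [K]_L + [r]_L + [ϕ]_L − 2·[ν]_L = 2·(2) − (-1) + (1) + (-2) − 2·(2) = 0
  T: 2·[W]_T − [K]_T + [r]_T + [ϕ]_T − 2·[ν]_T = 2·(-2) − (-2) + (0) + (0) − 2·(-1) = 0
  I: 2·[W]_I − [K]_I + [r]_I + [ϕ]_I − 2·[ν]_I = 2·(0) − (0) + (0) + (1) − 2·(0) = 1
Net dimensions [M³ I] ≠ [1] — not dimensionless.

no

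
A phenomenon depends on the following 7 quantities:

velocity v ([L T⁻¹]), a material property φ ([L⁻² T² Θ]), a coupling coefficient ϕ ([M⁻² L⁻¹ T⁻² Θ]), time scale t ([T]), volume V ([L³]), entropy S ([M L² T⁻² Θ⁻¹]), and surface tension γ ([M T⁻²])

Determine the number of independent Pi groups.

There are 7 variables and 4 base dimensions (M, L, T, Θ).
The dimension matrix has rank 4.
Independent dimensionless groups: 7 − 4 = 3.

3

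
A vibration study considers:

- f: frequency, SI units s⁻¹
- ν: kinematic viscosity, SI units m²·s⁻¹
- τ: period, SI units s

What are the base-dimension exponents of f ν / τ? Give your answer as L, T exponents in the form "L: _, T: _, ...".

Collect each base-dimension exponent across the product:
  L: (0) + (2) − (0) = 2
  T: (-1) + (-1) − (1) = -3
So the dimensions are [L² T⁻³].

L: 2, T: -3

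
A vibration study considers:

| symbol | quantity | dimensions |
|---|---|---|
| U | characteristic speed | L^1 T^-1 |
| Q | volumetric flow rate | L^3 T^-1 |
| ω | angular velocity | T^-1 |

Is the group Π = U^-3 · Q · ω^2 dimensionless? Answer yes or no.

Sum the exponent of each base dimension across the product:
  M: −3·[U]_M + [Q]_M + 2·[ω]_M = −3·(0) + (0) + 2·(0) = 0
  L: −3·[U]_L + [Q]_L + 2·[ω]_L = −3·(1) + (3) + 2·(0) = 0
  T: −3·[U]_T + [Q]_T + 2·[ω]_T = −3·(-1) + (-1) + 2·(-1) = 0
All base exponents vanish — dimensionless.

yes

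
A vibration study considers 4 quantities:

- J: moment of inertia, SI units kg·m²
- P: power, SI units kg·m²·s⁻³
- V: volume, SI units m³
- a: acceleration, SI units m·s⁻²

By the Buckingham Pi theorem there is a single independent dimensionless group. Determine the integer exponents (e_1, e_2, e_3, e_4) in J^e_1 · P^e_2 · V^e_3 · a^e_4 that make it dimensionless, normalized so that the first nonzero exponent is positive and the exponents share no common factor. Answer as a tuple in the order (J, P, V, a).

M: e_1·(1) + e_2·(1) + e_3·(0) + e_4·(0) = 0
L: e_1·(2) + e_2·(2) + e_3·(3) + e_4·(1) = 0
T: e_1·(0) + e_2·(-3) + e_3·(0) + e_4·(-2) = 0
Solving this homogeneous linear system for the smallest-integer solution (first nonzero entry positive) gives (2, -2, -1, 3).

(2, -2, -1, 3)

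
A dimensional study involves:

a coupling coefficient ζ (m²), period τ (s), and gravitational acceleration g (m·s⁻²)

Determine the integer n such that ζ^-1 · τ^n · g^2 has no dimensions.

4

Balance the T exponent: (1)·n from τ, plus −(0) + 2·(-2) = -4 from the rest, must sum to zero.
n − 4 = 0, so n = 4.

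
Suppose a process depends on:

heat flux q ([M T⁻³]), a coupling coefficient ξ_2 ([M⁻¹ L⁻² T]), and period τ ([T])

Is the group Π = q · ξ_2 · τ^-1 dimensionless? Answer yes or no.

no

Sum the exponent of each base dimension across the product:
  M: [q]_M + [ξ_2]_M − [τ]_M = (1) + (-1) − (0) = 0
  L: [q]_L + [ξ_2]_L − [τ]_L = (0) + (-2) − (0) = -2
  T: [q]_T + [ξ_2]_T − [τ]_T = (-3) + (1) − (1) = -3
Net dimensions [L⁻² T⁻³] ≠ [1] — not dimensionless.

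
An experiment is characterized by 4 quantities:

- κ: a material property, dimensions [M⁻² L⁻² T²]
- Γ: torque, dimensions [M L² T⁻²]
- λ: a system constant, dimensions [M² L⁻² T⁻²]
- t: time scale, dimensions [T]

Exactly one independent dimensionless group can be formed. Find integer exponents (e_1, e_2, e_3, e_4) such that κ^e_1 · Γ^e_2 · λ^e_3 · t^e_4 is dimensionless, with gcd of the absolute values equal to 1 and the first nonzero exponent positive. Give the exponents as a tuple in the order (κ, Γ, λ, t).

(3, 4, 1, 4)

M: e_1·(-2) + e_2·(1) + e_3·(2) + e_4·(0) = 0
L: e_1·(-2) + e_2·(2) + e_3·(-2) + e_4·(0) = 0
T: e_1·(2) + e_2·(-2) + e_3·(-2) + e_4·(1) = 0
Solving this homogeneous linear system for the smallest-integer solution (first nonzero entry positive) gives (3, 4, 1, 4).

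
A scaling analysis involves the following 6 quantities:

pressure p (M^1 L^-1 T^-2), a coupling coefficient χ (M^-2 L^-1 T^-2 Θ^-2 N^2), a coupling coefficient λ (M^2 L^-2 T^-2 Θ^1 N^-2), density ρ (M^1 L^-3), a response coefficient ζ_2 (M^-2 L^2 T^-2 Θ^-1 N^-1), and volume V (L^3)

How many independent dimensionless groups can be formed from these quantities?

1

There are 6 variables and 5 base dimensions (M, L, T, Θ, N).
The dimension matrix has rank 5.
Independent dimensionless groups: 6 − 5 = 1.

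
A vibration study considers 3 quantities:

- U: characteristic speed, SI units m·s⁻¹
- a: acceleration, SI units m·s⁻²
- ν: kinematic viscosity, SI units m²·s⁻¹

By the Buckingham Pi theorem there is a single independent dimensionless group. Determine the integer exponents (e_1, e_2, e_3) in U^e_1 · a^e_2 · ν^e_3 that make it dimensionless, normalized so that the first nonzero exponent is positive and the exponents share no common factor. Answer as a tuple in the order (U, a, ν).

L: e_1·(1) + e_2·(1) + e_3·(2) = 0
T: e_1·(-1) + e_2·(-2) + e_3·(-1) = 0
Solving this homogeneous linear system for the smallest-integer solution (first nonzero entry positive) gives (3, -1, -1).

(3, -1, -1)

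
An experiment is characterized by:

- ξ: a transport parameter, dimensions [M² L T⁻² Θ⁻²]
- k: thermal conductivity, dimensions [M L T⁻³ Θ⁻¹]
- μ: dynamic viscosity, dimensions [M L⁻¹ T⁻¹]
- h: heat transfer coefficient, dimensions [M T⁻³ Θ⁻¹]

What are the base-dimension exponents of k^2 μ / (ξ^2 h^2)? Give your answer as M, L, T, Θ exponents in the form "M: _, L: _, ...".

Collect each base-dimension exponent across the product:
  M: −2·(2) + 2·(1) + (1) − 2·(1) = -3
  L: −2·(1) + 2·(1) + (-1) − 2·(0) = -1
  T: −2·(-2) + 2·(-3) + (-1) − 2·(-3) = 3
  Θ: −2·(-2) + 2·(-1) + (0) − 2·(-1) = 4
So the dimensions are [M⁻³ L⁻¹ T³ Θ⁴].

M: -3, L: -1, T: 3, Θ: 4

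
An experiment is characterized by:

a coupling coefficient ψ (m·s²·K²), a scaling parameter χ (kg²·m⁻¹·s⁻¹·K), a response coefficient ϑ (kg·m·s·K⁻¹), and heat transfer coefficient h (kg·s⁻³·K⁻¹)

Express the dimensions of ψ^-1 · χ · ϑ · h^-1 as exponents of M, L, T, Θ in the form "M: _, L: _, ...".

Collect each base-dimension exponent across the product:
  M: −(0) + (2) + (1) − (1) = 2
  L: −(1) + (-1) + (1) − (0) = -1
  T: −(2) + (-1) + (1) − (-3) = 1
  Θ: −(2) + (1) + (-1) − (-1) = -1
So the dimensions are [M² L⁻¹ T Θ⁻¹].

M: 2, L: -1, T: 1, Θ: -1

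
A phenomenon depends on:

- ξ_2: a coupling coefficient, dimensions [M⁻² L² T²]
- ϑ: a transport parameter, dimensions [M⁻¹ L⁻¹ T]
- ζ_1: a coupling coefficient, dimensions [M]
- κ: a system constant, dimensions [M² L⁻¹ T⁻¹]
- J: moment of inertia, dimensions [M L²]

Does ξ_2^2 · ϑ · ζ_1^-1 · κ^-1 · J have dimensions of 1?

no

Sum the exponent of each base dimension across the product:
  M: 2·[ξ_2]_M + [ϑ]_M − [ζ_1]_M − [κ]_M + [J]_M = 2·(-2) + (-1) − (1) − (2) + (1) = -7
  L: 2·[ξ_2]_L + [ϑ]_L − [ζ_1]_L − [κ]_L + [J]_L = 2·(2) + (-1) − (0) − (-1) + (2) = 6
  T: 2·[ξ_2]_T + [ϑ]_T − [ζ_1]_T − [κ]_T + [J]_T = 2·(2) + (1) − (0) − (-1) + (0) = 6
Net dimensions [M⁻⁷ L⁶ T⁶] ≠ [1] — not dimensionless.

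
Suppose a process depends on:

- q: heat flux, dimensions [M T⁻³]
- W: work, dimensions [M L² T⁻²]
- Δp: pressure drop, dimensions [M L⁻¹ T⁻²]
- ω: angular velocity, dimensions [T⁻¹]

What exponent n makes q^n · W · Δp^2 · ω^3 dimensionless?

Balance the M exponent: (1)·n from q, plus (1) + 2·(1) + 3·(0) = 3 from the rest, must sum to zero.
n + 3 = 0, so n = -3.

-3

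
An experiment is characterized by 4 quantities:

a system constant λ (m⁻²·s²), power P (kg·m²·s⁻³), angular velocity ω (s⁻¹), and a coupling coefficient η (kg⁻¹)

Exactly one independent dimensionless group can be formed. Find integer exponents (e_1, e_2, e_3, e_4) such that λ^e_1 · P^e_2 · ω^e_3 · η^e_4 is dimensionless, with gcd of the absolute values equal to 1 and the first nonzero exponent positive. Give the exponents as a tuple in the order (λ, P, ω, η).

(1, 1, -1, 1)

M: e_1·(0) + e_2·(1) + e_3·(0) + e_4·(-1) = 0
L: e_1·(-2) + e_2·(2) + e_3·(0) + e_4·(0) = 0
T: e_1·(2) + e_2·(-3) + e_3·(-1) + e_4·(0) = 0
Solving this homogeneous linear system for the smallest-integer solution (first nonzero entry positive) gives (1, 1, -1, 1).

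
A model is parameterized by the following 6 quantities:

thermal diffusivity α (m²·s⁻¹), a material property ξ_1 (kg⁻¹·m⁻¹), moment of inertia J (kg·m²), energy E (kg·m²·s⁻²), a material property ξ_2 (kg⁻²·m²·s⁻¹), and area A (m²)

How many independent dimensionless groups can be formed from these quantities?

3

There are 6 variables and 3 base dimensions (M, L, T).
The dimension matrix has rank 3.
Independent dimensionless groups: 6 − 3 = 3.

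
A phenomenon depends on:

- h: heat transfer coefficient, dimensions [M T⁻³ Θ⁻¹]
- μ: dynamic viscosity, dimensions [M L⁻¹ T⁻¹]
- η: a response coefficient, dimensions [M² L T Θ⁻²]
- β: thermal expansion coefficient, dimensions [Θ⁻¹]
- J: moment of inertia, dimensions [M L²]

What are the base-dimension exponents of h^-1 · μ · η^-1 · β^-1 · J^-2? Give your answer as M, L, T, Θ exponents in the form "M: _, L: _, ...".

M: -4, L: -6, T: 1, Θ: 4

Collect each base-dimension exponent across the product:
  M: −(1) + (1) − (2) − (0) − 2·(1) = -4
  L: −(0) + (-1) − (1) − (0) − 2·(2) = -6
  T: −(-3) + (-1) − (1) − (0) − 2·(0) = 1
  Θ: −(-1) + (0) − (-2) − (-1) − 2·(0) = 4
So the dimensions are [M⁻⁴ L⁻⁶ T Θ⁴].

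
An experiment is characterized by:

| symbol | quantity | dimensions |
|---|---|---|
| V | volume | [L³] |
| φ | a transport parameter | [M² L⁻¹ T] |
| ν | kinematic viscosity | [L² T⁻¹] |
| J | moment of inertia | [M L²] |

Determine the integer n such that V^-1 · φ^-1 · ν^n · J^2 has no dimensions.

Balance the L exponent: (2)·n from ν, plus −(3) − (-1) + 2·(2) = 2 from the rest, must sum to zero.
2n + 2 = 0, so n = -1.

-1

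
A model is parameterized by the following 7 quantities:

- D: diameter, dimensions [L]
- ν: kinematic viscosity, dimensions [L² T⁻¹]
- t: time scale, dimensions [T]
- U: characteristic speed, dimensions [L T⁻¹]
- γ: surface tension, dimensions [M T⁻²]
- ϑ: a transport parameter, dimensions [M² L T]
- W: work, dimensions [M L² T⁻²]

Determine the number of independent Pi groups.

There are 7 variables and 3 base dimensions (M, L, T).
The dimension matrix has rank 3.
Independent dimensionless groups: 7 − 3 = 4.

4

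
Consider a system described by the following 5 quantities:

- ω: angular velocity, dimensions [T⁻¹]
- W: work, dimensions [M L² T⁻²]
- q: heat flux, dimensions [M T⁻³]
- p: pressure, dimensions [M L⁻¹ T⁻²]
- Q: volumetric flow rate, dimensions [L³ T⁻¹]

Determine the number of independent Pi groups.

2

There are 5 variables and 3 base dimensions (M, L, T).
The dimension matrix has rank 3.
Independent dimensionless groups: 5 − 3 = 2.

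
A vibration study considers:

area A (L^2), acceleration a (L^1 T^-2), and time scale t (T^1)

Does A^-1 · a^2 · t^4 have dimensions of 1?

Sum the exponent of each base dimension across the product:
  M: −[A]_M + 2·[a]_M + 4·[t]_M = −(0) + 2·(0) + 4·(0) = 0
  L: −[A]_L + 2·[a]_L + 4·[t]_L = −(2) + 2·(1) + 4·(0) = 0
  T: −[A]_T + 2·[a]_T + 4·[t]_T = −(0) + 2·(-2) + 4·(1) = 0
All base exponents vanish — dimensionless.

yes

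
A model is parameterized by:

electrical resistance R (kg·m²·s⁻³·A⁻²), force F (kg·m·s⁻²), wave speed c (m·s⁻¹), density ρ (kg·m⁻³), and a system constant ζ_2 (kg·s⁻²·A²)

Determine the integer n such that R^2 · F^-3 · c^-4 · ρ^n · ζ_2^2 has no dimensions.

-1

Balance the M exponent: (1)·n from ρ, plus 2·(1) − 3·(1) − 4·(0) + 2·(1) = 1 from the rest, must sum to zero.
n + 1 = 0, so n = -1.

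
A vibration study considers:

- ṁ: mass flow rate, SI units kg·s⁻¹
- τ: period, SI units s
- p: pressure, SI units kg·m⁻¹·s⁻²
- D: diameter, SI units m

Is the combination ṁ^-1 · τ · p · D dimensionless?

yes

Sum the exponent of each base dimension across the product:
  M: −[ṁ]_M + [τ]_M + [p]_M + [D]_M = −(1) + (0) + (1) + (0) = 0
  L: −[ṁ]_L + [τ]_L + [p]_L + [D]_L = −(0) + (0) + (-1) + (1) = 0
  T: −[ṁ]_T + [τ]_T + [p]_T + [D]_T = −(-1) + (1) + (-2) + (0) = 0
All base exponents vanish — dimensionless.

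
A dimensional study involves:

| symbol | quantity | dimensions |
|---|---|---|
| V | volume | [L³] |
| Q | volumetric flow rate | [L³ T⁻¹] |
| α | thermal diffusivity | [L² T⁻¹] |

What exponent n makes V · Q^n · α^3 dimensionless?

-3

Balance the L exponent: (3)·n from Q, plus (3) + 3·(2) = 9 from the rest, must sum to zero.
3n + 9 = 0, so n = -3.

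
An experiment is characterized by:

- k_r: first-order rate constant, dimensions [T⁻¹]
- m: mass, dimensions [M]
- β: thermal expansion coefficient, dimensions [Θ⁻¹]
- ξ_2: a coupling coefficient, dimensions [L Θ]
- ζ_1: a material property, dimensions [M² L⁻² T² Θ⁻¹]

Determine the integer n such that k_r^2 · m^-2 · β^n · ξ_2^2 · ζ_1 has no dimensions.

1

Balance the Θ exponent: (-1)·n from β, plus 2·(0) − 2·(0) + 2·(1) + (-1) = 1 from the rest, must sum to zero.
−n + 1 = 0, so n = 1.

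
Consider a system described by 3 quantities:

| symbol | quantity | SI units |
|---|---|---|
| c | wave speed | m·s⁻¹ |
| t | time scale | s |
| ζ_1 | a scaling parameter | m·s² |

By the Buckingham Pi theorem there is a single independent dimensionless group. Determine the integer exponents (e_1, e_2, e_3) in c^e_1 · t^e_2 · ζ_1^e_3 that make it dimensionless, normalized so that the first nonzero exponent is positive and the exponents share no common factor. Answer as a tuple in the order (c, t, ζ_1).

L: e_1·(1) + e_2·(0) + e_3·(1) = 0
T: e_1·(-1) + e_2·(1) + e_3·(2) = 0
Solving this homogeneous linear system for the smallest-integer solution (first nonzero entry positive) gives (1, 3, -1).

(1, 3, -1)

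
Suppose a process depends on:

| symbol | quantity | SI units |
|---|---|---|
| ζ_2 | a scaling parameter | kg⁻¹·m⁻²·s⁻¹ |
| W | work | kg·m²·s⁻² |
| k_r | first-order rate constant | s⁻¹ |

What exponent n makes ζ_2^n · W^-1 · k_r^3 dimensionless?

-1

Balance the M exponent: (-1)·n from ζ_2, plus −(1) + 3·(0) = -1 from the rest, must sum to zero.
−n − 1 = 0, so n = -1.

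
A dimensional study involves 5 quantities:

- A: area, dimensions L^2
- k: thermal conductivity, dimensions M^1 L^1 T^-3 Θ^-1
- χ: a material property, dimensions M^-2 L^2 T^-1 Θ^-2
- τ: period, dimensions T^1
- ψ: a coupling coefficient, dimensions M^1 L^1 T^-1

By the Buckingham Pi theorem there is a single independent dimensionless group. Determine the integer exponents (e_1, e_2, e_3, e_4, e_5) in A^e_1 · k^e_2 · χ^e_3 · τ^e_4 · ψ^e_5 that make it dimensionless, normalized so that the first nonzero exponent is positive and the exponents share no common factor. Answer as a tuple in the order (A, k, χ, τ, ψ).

(2, 2, -1, 1, -4)

M: e_1·(0) + e_2·(1) + e_3·(-2) + e_4·(0) + e_5·(1) = 0
L: e_1·(2) + e_2·(1) + e_3·(2) + e_4·(0) + e_5·(1) = 0
T: e_1·(0) + e_2·(-3) + e_3·(-1) + e_4·(1) + e_5·(-1) = 0
Θ: e_1·(0) + e_2·(-1) + e_3·(-2) + e_4·(0) + e_5·(0) = 0
Solving this homogeneous linear system for the smallest-integer solution (first nonzero entry positive) gives (2, 2, -1, 1, -4).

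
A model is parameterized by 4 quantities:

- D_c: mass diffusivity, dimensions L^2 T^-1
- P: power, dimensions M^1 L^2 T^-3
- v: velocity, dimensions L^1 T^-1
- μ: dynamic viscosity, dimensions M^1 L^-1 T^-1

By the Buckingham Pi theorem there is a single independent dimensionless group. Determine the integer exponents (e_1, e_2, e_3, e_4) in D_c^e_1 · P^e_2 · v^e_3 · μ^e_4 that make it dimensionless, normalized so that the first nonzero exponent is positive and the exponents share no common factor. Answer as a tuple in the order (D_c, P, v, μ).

M: e_1·(0) + e_2·(1) + e_3·(0) + e_4·(1) = 0
L: e_1·(2) + e_2·(2) + e_3·(1) + e_4·(-1) = 0
T: e_1·(-1) + e_2·(-3) + e_3·(-1) + e_4·(-1) = 0
Solving this homogeneous linear system for the smallest-integer solution (first nonzero entry positive) gives (1, -1, 1, 1).

(1, -1, 1, 1)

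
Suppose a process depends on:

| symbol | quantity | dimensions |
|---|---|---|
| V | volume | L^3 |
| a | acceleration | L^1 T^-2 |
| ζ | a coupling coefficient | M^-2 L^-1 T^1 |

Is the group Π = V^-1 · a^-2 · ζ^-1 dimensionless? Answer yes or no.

Sum the exponent of each base dimension across the product:
  M: −[V]_M − 2·[a]_M − [ζ]_M = −(0) − 2·(0) − (-2) = 2
  L: −[V]_L − 2·[a]_L − [ζ]_L = −(3) − 2·(1) − (-1) = -4
  T: −[V]_T − 2·[a]_T − [ζ]_T = −(0) − 2·(-2) − (1) = 3
Net dimensions [M² L⁻⁴ T³] ≠ [1] — not dimensionless.

no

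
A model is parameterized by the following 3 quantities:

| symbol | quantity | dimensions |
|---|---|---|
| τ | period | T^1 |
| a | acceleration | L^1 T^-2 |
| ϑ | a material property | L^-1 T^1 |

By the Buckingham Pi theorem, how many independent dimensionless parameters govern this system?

There are 3 variables and 2 base dimensions (L, T).
The dimension matrix has rank 2.
Independent dimensionless groups: 3 − 2 = 1.

1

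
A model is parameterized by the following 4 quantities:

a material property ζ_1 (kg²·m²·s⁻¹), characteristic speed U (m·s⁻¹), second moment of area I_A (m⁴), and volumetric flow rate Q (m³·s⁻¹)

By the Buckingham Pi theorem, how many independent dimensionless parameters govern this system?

There are 4 variables and 3 base dimensions (M, L, T).
The dimension matrix has rank 3.
Independent dimensionless groups: 4 − 3 = 1.

1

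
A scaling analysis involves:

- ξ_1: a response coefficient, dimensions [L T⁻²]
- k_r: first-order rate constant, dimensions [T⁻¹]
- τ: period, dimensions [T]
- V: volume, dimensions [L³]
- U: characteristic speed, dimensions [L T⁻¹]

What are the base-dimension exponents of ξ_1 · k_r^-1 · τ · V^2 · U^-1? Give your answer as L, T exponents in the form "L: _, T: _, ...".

L: 6, T: 1

Collect each base-dimension exponent across the product:
  L: (1) − (0) + (0) + 2·(3) − (1) = 6
  T: (-2) − (-1) + (1) + 2·(0) − (-1) = 1
So the dimensions are [L⁶ T].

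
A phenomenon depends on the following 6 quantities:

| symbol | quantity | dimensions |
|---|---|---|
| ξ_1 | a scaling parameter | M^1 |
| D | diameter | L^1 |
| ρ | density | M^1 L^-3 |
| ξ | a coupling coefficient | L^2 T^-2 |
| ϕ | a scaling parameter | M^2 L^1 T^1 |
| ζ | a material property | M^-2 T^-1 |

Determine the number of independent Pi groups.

3

There are 6 variables and 3 base dimensions (M, L, T).
The dimension matrix has rank 3.
Independent dimensionless groups: 6 − 3 = 3.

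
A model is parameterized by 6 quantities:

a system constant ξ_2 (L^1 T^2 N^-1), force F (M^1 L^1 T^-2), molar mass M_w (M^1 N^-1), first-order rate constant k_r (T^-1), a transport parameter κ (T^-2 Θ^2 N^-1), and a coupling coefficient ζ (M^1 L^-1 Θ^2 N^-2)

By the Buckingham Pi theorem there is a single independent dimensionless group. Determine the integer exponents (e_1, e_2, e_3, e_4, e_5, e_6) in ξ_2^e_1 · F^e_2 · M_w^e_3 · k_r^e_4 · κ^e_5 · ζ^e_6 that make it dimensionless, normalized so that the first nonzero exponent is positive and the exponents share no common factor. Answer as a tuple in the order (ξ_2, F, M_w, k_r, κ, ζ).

(1, 1, -3, 4, -2, 2)

M: e_1·(0) + e_2·(1) + e_3·(1) + e_4·(0) + e_5·(0) + e_6·(1) = 0
L: e_1·(1) + e_2·(1) + e_3·(0) + e_4·(0) + e_5·(0) + e_6·(-1) = 0
T: e_1·(2) + e_2·(-2) + e_3·(0) + e_4·(-1) + e_5·(-2) + e_6·(0) = 0
Θ: e_1·(0) + e_2·(0) + e_3·(0) + e_4·(0) + e_5·(2) + e_6·(2) = 0
N: e_1·(-1) + e_2·(0) + e_3·(-1) + e_4·(0) + e_5·(-1) + e_6·(-2) = 0
Solving this homogeneous linear system for the smallest-integer solution (first nonzero entry positive) gives (1, 1, -3, 4, -2, 2).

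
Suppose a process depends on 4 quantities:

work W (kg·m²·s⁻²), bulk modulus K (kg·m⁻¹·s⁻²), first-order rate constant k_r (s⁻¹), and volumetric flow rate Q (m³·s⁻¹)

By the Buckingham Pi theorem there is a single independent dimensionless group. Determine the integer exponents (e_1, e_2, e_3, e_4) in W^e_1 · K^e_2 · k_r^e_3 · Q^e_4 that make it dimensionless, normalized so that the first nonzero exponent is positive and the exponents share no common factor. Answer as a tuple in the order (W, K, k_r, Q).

(1, -1, 1, -1)

M: e_1·(1) + e_2·(1) + e_3·(0) + e_4·(0) = 0
L: e_1·(2) + e_2·(-1) + e_3·(0) + e_4·(3) = 0
T: e_1·(-2) + e_2·(-2) + e_3·(-1) + e_4·(-1) = 0
Solving this homogeneous linear system for the smallest-integer solution (first nonzero entry positive) gives (1, -1, 1, -1).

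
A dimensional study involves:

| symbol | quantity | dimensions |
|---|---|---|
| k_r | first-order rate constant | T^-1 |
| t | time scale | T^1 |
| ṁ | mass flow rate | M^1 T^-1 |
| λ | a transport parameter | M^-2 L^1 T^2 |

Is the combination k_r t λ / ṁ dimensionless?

Sum the exponent of each base dimension across the product:
  M: [k_r]_M + [t]_M − [ṁ]_M + [λ]_M = (0) + (0) − (1) + (-2) = -3
  L: [k_r]_L + [t]_L − [ṁ]_L + [λ]_L = (0) + (0) − (0) + (1) = 1
  T: [k_r]_T + [t]_T − [ṁ]_T + [λ]_T = (-1) + (1) − (-1) + (2) = 3
Net dimensions [M⁻³ L T³] ≠ [1] — not dimensionless.

no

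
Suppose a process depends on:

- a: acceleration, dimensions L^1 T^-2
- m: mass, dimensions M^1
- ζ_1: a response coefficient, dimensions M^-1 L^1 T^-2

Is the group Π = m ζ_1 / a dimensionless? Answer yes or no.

yes

Sum the exponent of each base dimension across the product:
  M: −[a]_M + [m]_M + [ζ_1]_M = −(0) + (1) + (-1) = 0
  L: −[a]_L + [m]_L + [ζ_1]_L = −(1) + (0) + (1) = 0
  T: −[a]_T + [m]_T + [ζ_1]_T = −(-2) + (0) + (-2) = 0
All base exponents vanish — dimensionless.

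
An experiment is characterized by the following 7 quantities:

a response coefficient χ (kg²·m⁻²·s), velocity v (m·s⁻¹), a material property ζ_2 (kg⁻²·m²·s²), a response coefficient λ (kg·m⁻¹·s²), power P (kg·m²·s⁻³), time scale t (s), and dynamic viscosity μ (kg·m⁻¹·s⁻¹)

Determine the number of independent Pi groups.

There are 7 variables and 3 base dimensions (M, L, T).
The dimension matrix has rank 3.
Independent dimensionless groups: 7 − 3 = 4.

4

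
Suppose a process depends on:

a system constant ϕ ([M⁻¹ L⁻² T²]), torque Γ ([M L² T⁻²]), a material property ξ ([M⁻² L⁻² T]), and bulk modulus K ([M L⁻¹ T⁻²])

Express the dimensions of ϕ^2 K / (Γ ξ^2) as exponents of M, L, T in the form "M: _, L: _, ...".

M: 2, L: -3, T: 2

Collect each base-dimension exponent across the product:
  M: 2·(-1) − (1) − 2·(-2) + (1) = 2
  L: 2·(-2) − (2) − 2·(-2) + (-1) = -3
  T: 2·(2) − (-2) − 2·(1) + (-2) = 2
So the dimensions are [M² L⁻³ T²].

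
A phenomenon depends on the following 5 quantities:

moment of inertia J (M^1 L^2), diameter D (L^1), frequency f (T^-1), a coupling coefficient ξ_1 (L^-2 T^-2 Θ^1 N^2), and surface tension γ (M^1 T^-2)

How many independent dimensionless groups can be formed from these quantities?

1

There are 5 variables and 5 base dimensions (M, L, T, Θ, N).
The dimension matrix has rank 4 (less than 5: the dimension vectors are linearly dependent).
Independent dimensionless groups: 5 − 4 = 1.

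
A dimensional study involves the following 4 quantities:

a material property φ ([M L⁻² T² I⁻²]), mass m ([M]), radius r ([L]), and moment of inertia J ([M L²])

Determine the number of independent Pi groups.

There are 4 variables and 4 base dimensions (M, L, T, I).
The dimension matrix has rank 3 (less than 4: the dimension vectors are linearly dependent).
Independent dimensionless groups: 4 − 3 = 1.

1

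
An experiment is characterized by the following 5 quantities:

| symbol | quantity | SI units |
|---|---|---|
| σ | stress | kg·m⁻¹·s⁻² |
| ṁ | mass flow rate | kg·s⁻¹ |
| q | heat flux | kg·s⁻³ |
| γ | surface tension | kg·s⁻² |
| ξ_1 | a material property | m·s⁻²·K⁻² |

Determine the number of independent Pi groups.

1

There are 5 variables and 4 base dimensions (M, L, T, Θ).
The dimension matrix has rank 4.
Independent dimensionless groups: 5 − 4 = 1.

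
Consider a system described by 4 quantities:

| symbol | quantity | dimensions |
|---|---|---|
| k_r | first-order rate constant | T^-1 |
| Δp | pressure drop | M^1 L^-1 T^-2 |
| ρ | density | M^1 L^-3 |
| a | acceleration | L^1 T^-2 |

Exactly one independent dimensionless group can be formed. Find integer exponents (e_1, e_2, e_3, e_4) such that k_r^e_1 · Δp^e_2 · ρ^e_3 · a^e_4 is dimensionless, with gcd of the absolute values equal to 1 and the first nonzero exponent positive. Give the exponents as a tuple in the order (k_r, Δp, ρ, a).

M: e_1·(0) + e_2·(1) + e_3·(1) + e_4·(0) = 0
L: e_1·(0) + e_2·(-1) + e_3·(-3) + e_4·(1) = 0
T: e_1·(-1) + e_2·(-2) + e_3·(0) + e_4·(-2) = 0
Solving this homogeneous linear system for the smallest-integer solution (first nonzero entry positive) gives (2, 1, -1, -2).

(2, 1, -1, -2)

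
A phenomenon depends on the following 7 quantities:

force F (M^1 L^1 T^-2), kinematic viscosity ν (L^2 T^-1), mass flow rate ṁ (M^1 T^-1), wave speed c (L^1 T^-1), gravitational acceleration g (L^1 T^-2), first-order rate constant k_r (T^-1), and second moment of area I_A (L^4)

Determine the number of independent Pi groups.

There are 7 variables and 3 base dimensions (M, L, T).
The dimension matrix has rank 3.
Independent dimensionless groups: 7 − 3 = 4.

4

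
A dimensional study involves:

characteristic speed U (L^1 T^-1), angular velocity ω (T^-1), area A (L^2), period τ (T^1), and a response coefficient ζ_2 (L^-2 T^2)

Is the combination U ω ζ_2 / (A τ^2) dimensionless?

no

Sum the exponent of each base dimension across the product:
  L: [U]_L + [ω]_L − [A]_L − 2·[τ]_L + [ζ_2]_L = (1) + (0) − (2) − 2·(0) + (-2) = -3
  T: [U]_T + [ω]_T − [A]_T − 2·[τ]_T + [ζ_2]_T = (-1) + (-1) − (0) − 2·(1) + (2) = -2
Net dimensions [L⁻³ T⁻²] ≠ [1] — not dimensionless.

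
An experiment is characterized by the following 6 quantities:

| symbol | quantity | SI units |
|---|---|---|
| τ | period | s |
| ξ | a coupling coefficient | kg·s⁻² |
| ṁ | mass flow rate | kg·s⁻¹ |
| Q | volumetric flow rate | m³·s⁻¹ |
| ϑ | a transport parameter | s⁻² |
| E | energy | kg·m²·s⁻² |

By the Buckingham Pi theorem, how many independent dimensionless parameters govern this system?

There are 6 variables and 3 base dimensions (M, L, T).
The dimension matrix has rank 3.
Independent dimensionless groups: 6 − 3 = 3.

3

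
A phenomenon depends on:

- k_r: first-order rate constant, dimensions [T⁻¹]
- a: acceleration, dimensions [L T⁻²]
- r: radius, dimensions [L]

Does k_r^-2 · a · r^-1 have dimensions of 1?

yes

Sum the exponent of each base dimension across the product:
  M: −2·[k_r]_M + [a]_M − [r]_M = −2·(0) + (0) − (0) = 0
  L: −2·[k_r]_L + [a]_L − [r]_L = −2·(0) + (1) − (1) = 0
  T: −2·[k_r]_T + [a]_T − [r]_T = −2·(-1) + (-2) − (0) = 0
  Θ: −2·[k_r]_Θ + [a]_Θ − [r]_Θ = −2·(0) + (0) − (0) = 0
All base exponents vanish — dimensionless.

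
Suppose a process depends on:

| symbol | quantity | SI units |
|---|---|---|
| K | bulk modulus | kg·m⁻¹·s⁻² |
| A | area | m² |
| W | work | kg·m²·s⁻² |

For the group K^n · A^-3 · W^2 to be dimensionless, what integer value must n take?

-2

Balance the M exponent: (1)·n from K, plus −3·(0) + 2·(1) = 2 from the rest, must sum to zero.
n + 2 = 0, so n = -2.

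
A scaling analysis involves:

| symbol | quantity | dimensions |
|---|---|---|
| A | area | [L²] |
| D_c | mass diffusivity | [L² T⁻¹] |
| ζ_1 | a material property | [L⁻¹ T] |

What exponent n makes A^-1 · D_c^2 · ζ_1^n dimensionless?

Balance the L exponent: (-1)·n from ζ_1, plus −(2) + 2·(2) = 2 from the rest, must sum to zero.
−n + 2 = 0, so n = 2.

2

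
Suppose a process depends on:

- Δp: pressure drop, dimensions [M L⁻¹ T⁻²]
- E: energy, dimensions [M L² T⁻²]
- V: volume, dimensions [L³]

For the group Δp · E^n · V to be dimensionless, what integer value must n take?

Balance the M exponent: (1)·n from E, plus (1) + (0) = 1 from the rest, must sum to zero.
n + 1 = 0, so n = -1.

-1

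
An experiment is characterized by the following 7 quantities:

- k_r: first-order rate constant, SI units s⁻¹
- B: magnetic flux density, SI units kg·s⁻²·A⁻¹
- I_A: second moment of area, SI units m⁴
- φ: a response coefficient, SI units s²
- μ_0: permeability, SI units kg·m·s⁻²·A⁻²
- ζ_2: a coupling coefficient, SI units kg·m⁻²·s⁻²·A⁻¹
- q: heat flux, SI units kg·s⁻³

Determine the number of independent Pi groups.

3

There are 7 variables and 4 base dimensions (M, L, T, I).
The dimension matrix has rank 4.
Independent dimensionless groups: 7 − 4 = 3.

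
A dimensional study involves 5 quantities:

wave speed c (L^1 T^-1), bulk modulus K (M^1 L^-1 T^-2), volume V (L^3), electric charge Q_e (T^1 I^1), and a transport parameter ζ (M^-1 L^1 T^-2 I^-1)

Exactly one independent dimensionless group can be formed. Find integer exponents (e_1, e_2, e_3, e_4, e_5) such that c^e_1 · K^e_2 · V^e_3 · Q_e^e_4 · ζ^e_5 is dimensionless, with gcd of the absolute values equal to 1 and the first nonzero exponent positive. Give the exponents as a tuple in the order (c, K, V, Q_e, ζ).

(3, -1, -1, -1, -1)

M: e_1·(0) + e_2·(1) + e_3·(0) + e_4·(0) + e_5·(-1) = 0
L: e_1·(1) + e_2·(-1) + e_3·(3) + e_4·(0) + e_5·(1) = 0
T: e_1·(-1) + e_2·(-2) + e_3·(0) + e_4·(1) + e_5·(-2) = 0
I: e_1·(0) + e_2·(0) + e_3·(0) + e_4·(1) + e_5·(-1) = 0
Solving this homogeneous linear system for the smallest-integer solution (first nonzero entry positive) gives (3, -1, -1, -1, -1).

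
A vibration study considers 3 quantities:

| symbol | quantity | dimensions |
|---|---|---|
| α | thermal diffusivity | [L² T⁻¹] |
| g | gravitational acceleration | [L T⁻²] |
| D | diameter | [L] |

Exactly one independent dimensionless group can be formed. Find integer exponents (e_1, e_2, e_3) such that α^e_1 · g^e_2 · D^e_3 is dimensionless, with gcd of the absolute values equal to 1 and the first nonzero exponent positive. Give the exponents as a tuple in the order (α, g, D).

L: e_1·(2) + e_2·(1) + e_3·(1) = 0
T: e_1·(-1) + e_2·(-2) + e_3·(0) = 0
Solving this homogeneous linear system for the smallest-integer solution (first nonzero entry positive) gives (2, -1, -3).

(2, -1, -3)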